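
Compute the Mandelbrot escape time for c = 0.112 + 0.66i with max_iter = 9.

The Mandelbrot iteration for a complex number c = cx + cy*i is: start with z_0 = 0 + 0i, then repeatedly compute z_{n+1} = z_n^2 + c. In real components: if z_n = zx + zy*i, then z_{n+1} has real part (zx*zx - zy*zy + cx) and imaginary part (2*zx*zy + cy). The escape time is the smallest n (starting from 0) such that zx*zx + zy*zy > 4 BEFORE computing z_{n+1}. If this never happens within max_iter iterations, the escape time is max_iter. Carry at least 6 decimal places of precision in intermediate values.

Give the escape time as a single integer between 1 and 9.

Answer: 9

Derivation:
z_0 = 0 + 0i, c = 0.1120 + 0.6600i
Iter 1: z = 0.1120 + 0.6600i, |z|^2 = 0.4481
Iter 2: z = -0.3111 + 0.8078i, |z|^2 = 0.7494
Iter 3: z = -0.4438 + 0.1574i, |z|^2 = 0.2218
Iter 4: z = 0.2842 + 0.5202i, |z|^2 = 0.3514
Iter 5: z = -0.0779 + 0.9557i, |z|^2 = 0.9195
Iter 6: z = -0.7953 + 0.5111i, |z|^2 = 0.8938
Iter 7: z = 0.4833 + -0.1531i, |z|^2 = 0.2570
Iter 8: z = 0.3222 + 0.5120i, |z|^2 = 0.3660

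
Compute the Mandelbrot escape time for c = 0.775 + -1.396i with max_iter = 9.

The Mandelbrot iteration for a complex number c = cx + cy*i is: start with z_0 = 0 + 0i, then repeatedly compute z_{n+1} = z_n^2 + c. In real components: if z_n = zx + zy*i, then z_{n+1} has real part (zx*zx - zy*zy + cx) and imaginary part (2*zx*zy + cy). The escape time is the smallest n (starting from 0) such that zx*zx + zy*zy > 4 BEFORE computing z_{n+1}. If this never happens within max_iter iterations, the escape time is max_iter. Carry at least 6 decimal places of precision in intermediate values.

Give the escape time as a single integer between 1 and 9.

z_0 = 0 + 0i, c = 0.7750 + -1.3960i
Iter 1: z = 0.7750 + -1.3960i, |z|^2 = 2.5494
Iter 2: z = -0.5732 + -3.5598i, |z|^2 = 13.0007
Escaped at iteration 2

Answer: 2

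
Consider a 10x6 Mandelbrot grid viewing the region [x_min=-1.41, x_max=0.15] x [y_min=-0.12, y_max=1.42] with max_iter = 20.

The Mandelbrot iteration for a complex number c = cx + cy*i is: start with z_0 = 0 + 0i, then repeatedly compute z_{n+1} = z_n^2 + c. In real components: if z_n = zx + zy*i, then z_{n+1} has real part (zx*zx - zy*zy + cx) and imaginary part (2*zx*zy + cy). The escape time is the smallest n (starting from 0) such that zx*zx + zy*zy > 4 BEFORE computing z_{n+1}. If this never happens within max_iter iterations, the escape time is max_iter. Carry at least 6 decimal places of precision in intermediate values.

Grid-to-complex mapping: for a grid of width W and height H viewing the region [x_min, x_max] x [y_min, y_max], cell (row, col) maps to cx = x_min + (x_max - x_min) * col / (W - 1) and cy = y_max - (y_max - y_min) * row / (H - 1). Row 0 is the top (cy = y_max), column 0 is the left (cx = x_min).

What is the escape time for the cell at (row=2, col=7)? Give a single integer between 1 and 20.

Answer: 20

Derivation:
z_0 = 0 + 0i, c = -0.1967 + 0.8040i
Iter 1: z = -0.1967 + 0.8040i, |z|^2 = 0.6851
Iter 2: z = -0.8044 + 0.4878i, |z|^2 = 0.8850
Iter 3: z = 0.2125 + 0.0193i, |z|^2 = 0.0455
Iter 4: z = -0.1519 + 0.8122i, |z|^2 = 0.6827
Iter 5: z = -0.8333 + 0.5573i, |z|^2 = 1.0049
Iter 6: z = 0.1871 + -0.1247i, |z|^2 = 0.0506
Iter 7: z = -0.1772 + 0.7573i, |z|^2 = 0.6050
Iter 8: z = -0.7388 + 0.5356i, |z|^2 = 0.8327
Iter 9: z = 0.0623 + 0.0126i, |z|^2 = 0.0040
Iter 10: z = -0.1929 + 0.8056i, |z|^2 = 0.6862
Iter 11: z = -0.8084 + 0.4931i, |z|^2 = 0.8967
Iter 12: z = 0.2136 + 0.0067i, |z|^2 = 0.0457
Iter 13: z = -0.1511 + 0.8069i, |z|^2 = 0.6738
Iter 14: z = -0.8249 + 0.5602i, |z|^2 = 0.9942
Iter 15: z = 0.1699 + -0.1202i, |z|^2 = 0.0433
Iter 16: z = -0.1822 + 0.7632i, |z|^2 = 0.6156
Iter 17: z = -0.7459 + 0.5258i, |z|^2 = 0.8328
Iter 18: z = 0.0831 + 0.0196i, |z|^2 = 0.0073
Iter 19: z = -0.1901 + 0.8073i, |z|^2 = 0.6878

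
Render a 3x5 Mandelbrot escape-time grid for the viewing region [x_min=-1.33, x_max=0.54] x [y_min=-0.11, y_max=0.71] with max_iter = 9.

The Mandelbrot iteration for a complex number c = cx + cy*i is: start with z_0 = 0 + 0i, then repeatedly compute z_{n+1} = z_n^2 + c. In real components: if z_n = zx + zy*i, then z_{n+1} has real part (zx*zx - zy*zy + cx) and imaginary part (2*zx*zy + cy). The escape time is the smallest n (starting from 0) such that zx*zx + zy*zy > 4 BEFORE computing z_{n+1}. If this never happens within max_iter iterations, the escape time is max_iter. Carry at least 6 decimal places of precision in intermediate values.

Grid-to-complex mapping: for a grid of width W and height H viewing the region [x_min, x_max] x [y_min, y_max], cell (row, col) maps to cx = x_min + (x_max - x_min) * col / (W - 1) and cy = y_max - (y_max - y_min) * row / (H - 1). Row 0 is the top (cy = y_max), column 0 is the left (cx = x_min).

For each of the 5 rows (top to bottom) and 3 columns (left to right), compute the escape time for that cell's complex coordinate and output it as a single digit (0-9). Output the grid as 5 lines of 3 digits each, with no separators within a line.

Answer: 383
394
694
994
994

Derivation:
(row=0, col=0): c = -1.3300 + 0.7100i → escape time 3
(row=0, col=1): c = -0.3950 + 0.7100i → escape time 8
(row=0, col=2): c = 0.5400 + 0.7100i → escape time 3
(row=1, col=0): c = -1.3300 + 0.5050i → escape time 3
(row=1, col=1): c = -0.3950 + 0.5050i → escape time 9
(row=1, col=2): c = 0.5400 + 0.5050i → escape time 4
(row=2, col=0): c = -1.3300 + 0.3000i → escape time 6
(row=2, col=1): c = -0.3950 + 0.3000i → escape time 9
(row=2, col=2): c = 0.5400 + 0.3000i → escape time 4
(row=3, col=0): c = -1.3300 + 0.0950i → escape time 9
(row=3, col=1): c = -0.3950 + 0.0950i → escape time 9
(row=3, col=2): c = 0.5400 + 0.0950i → escape time 4
(row=4, col=0): c = -1.3300 + -0.1100i → escape time 9
(row=4, col=1): c = -0.3950 + -0.1100i → escape time 9
(row=4, col=2): c = 0.5400 + -0.1100i → escape time 4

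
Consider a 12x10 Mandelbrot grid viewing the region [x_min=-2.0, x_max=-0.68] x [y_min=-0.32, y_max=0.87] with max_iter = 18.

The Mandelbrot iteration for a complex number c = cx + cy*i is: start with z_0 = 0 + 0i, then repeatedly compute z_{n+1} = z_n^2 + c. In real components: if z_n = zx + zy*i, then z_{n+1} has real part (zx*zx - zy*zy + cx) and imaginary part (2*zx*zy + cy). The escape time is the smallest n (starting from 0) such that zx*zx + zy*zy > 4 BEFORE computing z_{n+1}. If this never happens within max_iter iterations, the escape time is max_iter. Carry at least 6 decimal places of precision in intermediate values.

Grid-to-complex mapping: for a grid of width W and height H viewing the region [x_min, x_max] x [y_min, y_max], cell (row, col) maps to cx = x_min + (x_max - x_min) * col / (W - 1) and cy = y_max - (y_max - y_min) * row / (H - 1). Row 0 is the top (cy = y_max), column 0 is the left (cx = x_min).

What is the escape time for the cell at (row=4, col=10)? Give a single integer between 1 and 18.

Answer: 8

Derivation:
z_0 = 0 + 0i, c = -0.8000 + 0.3411i
Iter 1: z = -0.8000 + 0.3411i, |z|^2 = 0.7564
Iter 2: z = -0.2764 + -0.2047i, |z|^2 = 0.1183
Iter 3: z = -0.7655 + 0.4542i, |z|^2 = 0.7923
Iter 4: z = -0.4203 + -0.3543i, |z|^2 = 0.3022
Iter 5: z = -0.7489 + 0.6390i, |z|^2 = 0.9691
Iter 6: z = -0.6475 + -0.6159i, |z|^2 = 0.7986
Iter 7: z = -0.7602 + 1.1387i, |z|^2 = 1.8745
Iter 8: z = -1.5187 + -1.3901i, |z|^2 = 4.2389
Escaped at iteration 8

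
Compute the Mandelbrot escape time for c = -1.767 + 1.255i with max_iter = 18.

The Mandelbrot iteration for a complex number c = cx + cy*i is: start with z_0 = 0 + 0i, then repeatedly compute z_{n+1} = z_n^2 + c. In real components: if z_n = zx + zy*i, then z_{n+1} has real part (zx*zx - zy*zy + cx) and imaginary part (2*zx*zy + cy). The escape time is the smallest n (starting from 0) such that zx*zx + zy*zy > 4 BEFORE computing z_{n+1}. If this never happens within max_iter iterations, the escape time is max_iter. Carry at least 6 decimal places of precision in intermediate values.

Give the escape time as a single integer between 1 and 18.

Answer: 1

Derivation:
z_0 = 0 + 0i, c = -1.7670 + 1.2550i
Iter 1: z = -1.7670 + 1.2550i, |z|^2 = 4.6973
Escaped at iteration 1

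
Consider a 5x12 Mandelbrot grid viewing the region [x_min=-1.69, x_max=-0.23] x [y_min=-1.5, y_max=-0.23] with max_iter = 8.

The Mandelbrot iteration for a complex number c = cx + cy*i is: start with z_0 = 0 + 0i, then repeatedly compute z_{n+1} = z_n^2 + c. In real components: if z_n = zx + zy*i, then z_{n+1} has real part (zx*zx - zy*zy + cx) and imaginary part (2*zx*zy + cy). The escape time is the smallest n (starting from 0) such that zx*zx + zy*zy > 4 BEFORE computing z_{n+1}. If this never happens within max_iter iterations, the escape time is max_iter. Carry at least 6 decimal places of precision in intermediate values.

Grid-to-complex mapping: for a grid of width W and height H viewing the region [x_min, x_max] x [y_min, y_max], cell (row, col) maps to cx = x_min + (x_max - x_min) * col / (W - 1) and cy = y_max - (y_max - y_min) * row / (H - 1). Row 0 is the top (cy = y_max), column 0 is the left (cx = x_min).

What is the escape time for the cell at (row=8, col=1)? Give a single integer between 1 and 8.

z_0 = 0 + 0i, c = -1.3250 + -1.1536i
Iter 1: z = -1.3250 + -1.1536i, |z|^2 = 3.0865
Iter 2: z = -0.9003 + 1.9035i, |z|^2 = 4.4338
Escaped at iteration 2

Answer: 2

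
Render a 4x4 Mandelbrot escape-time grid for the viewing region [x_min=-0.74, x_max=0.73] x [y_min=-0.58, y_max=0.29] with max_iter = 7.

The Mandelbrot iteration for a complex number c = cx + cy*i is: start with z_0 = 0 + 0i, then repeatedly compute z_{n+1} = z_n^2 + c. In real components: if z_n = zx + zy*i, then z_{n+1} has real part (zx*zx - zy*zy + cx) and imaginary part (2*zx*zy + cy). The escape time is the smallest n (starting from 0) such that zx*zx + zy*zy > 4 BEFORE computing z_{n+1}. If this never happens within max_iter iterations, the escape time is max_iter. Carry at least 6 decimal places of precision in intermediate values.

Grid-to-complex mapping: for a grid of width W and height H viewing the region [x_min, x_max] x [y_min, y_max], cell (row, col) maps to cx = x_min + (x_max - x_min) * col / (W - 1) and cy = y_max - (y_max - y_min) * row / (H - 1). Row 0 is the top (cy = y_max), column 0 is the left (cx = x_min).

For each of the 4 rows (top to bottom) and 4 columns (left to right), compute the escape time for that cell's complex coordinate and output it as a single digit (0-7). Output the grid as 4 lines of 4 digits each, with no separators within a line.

(row=0, col=0): c = -0.7400 + 0.2900i → escape time 7
(row=0, col=1): c = -0.2500 + 0.2900i → escape time 7
(row=0, col=2): c = 0.2400 + 0.2900i → escape time 7
(row=0, col=3): c = 0.7300 + 0.2900i → escape time 3
(row=1, col=0): c = -0.7400 + 0.0000i → escape time 7
(row=1, col=1): c = -0.2500 + 0.0000i → escape time 7
(row=1, col=2): c = 0.2400 + 0.0000i → escape time 7
(row=1, col=3): c = 0.7300 + 0.0000i → escape time 3
(row=2, col=0): c = -0.7400 + -0.2900i → escape time 7
(row=2, col=1): c = -0.2500 + -0.2900i → escape time 7
(row=2, col=2): c = 0.2400 + -0.2900i → escape time 7
(row=2, col=3): c = 0.7300 + -0.2900i → escape time 3
(row=3, col=0): c = -0.7400 + -0.5800i → escape time 6
(row=3, col=1): c = -0.2500 + -0.5800i → escape time 7
(row=3, col=2): c = 0.2400 + -0.5800i → escape time 7
(row=3, col=3): c = 0.7300 + -0.5800i → escape time 3

Answer: 7773
7773
7773
6773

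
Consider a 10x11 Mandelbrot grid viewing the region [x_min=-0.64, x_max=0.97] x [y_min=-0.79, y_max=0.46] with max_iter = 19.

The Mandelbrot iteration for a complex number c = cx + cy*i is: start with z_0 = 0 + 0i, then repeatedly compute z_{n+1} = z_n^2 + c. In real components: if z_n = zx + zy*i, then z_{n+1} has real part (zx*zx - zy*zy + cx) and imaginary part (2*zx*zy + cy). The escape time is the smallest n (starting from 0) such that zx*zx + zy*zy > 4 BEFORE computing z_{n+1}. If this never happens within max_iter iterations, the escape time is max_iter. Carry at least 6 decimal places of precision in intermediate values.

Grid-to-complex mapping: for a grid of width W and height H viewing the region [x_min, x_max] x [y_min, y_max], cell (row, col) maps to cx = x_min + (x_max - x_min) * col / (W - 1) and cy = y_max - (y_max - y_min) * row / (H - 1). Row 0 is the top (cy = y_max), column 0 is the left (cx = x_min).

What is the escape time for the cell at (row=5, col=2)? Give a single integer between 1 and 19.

Answer: 19

Derivation:
z_0 = 0 + 0i, c = -0.2822 + -0.1650i
Iter 1: z = -0.2822 + -0.1650i, |z|^2 = 0.1069
Iter 2: z = -0.2298 + -0.0719i, |z|^2 = 0.0580
Iter 3: z = -0.2346 + -0.1320i, |z|^2 = 0.0724
Iter 4: z = -0.2446 + -0.1031i, |z|^2 = 0.0705
Iter 5: z = -0.2330 + -0.1146i, |z|^2 = 0.0674
Iter 6: z = -0.2411 + -0.1116i, |z|^2 = 0.0706
Iter 7: z = -0.2366 + -0.1112i, |z|^2 = 0.0683
Iter 8: z = -0.2386 + -0.1124i, |z|^2 = 0.0696
Iter 9: z = -0.2379 + -0.1114i, |z|^2 = 0.0690
Iter 10: z = -0.2380 + -0.1120i, |z|^2 = 0.0692
Iter 11: z = -0.2381 + -0.1117i, |z|^2 = 0.0692
Iter 12: z = -0.2380 + -0.1118i, |z|^2 = 0.0691
Iter 13: z = -0.2381 + -0.1118i, |z|^2 = 0.0692
Iter 14: z = -0.2380 + -0.1118i, |z|^2 = 0.0692
Iter 15: z = -0.2381 + -0.1118i, |z|^2 = 0.0692
Iter 16: z = -0.2380 + -0.1118i, |z|^2 = 0.0692
Iter 17: z = -0.2380 + -0.1118i, |z|^2 = 0.0692
Iter 18: z = -0.2381 + -0.1118i, |z|^2 = 0.0692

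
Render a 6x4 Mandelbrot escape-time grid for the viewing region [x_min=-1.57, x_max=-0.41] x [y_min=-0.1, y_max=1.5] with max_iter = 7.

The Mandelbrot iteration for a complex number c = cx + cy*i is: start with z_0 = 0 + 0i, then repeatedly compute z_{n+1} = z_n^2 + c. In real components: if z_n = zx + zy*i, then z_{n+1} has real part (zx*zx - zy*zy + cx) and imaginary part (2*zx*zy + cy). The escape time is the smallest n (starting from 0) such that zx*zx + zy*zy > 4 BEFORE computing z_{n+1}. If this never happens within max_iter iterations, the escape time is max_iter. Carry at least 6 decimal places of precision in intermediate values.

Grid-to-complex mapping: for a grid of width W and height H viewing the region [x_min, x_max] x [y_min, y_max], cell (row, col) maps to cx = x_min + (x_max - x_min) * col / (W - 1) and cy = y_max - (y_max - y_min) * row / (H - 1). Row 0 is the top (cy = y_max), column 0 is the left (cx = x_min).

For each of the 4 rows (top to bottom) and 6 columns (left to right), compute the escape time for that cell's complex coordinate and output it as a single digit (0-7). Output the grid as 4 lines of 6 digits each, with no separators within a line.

(row=0, col=0): c = -1.5700 + 1.5000i → escape time 1
(row=0, col=1): c = -1.3380 + 1.5000i → escape time 1
(row=0, col=2): c = -1.1060 + 1.5000i → escape time 2
(row=0, col=3): c = -0.8740 + 1.5000i → escape time 2
(row=0, col=4): c = -0.6420 + 1.5000i → escape time 2
(row=0, col=5): c = -0.4100 + 1.5000i → escape time 2
(row=1, col=0): c = -1.5700 + 0.9667i → escape time 2
(row=1, col=1): c = -1.3380 + 0.9667i → escape time 3
(row=1, col=2): c = -1.1060 + 0.9667i → escape time 3
(row=1, col=3): c = -0.8740 + 0.9667i → escape time 3
(row=1, col=4): c = -0.6420 + 0.9667i → escape time 4
(row=1, col=5): c = -0.4100 + 0.9667i → escape time 4
(row=2, col=0): c = -1.5700 + 0.4333i → escape time 3
(row=2, col=1): c = -1.3380 + 0.4333i → escape time 5
(row=2, col=2): c = -1.1060 + 0.4333i → escape time 6
(row=2, col=3): c = -0.8740 + 0.4333i → escape time 6
(row=2, col=4): c = -0.6420 + 0.4333i → escape time 7
(row=2, col=5): c = -0.4100 + 0.4333i → escape time 7
(row=3, col=0): c = -1.5700 + -0.1000i → escape time 6
(row=3, col=1): c = -1.3380 + -0.1000i → escape time 7
(row=3, col=2): c = -1.1060 + -0.1000i → escape time 7
(row=3, col=3): c = -0.8740 + -0.1000i → escape time 7
(row=3, col=4): c = -0.6420 + -0.1000i → escape time 7
(row=3, col=5): c = -0.4100 + -0.1000i → escape time 7

Answer: 112222
233344
356677
677777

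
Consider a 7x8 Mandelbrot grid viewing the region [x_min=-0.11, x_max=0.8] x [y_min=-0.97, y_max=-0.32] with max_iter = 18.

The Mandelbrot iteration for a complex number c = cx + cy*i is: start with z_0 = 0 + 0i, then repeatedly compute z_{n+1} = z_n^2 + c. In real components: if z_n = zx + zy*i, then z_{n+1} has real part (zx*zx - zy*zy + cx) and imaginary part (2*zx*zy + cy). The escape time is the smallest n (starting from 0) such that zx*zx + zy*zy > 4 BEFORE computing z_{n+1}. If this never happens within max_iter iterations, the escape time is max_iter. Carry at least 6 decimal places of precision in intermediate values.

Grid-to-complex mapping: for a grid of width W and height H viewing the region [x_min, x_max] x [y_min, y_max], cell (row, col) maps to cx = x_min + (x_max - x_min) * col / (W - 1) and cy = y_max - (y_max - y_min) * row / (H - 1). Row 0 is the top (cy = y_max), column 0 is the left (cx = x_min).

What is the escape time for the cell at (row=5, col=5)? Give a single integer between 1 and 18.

z_0 = 0 + 0i, c = 0.6483 + -0.7843i
Iter 1: z = 0.6483 + -0.7843i, |z|^2 = 1.0354
Iter 2: z = 0.4536 + -1.8012i, |z|^2 = 3.4502
Iter 3: z = -2.3904 + -2.4182i, |z|^2 = 11.5620
Escaped at iteration 3

Answer: 3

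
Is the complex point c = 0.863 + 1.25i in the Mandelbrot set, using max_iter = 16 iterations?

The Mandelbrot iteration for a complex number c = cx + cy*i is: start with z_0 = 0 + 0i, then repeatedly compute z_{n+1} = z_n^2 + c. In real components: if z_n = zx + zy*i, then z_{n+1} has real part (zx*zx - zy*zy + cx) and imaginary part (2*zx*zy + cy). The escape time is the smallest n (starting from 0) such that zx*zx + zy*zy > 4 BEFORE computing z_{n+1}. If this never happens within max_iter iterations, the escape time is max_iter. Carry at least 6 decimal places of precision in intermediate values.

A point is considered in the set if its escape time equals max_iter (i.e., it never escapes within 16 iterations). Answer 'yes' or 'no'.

z_0 = 0 + 0i, c = 0.8630 + 1.2500i
Iter 1: z = 0.8630 + 1.2500i, |z|^2 = 2.3073
Iter 2: z = 0.0453 + 3.4075i, |z|^2 = 11.6131
Escaped at iteration 2

Answer: no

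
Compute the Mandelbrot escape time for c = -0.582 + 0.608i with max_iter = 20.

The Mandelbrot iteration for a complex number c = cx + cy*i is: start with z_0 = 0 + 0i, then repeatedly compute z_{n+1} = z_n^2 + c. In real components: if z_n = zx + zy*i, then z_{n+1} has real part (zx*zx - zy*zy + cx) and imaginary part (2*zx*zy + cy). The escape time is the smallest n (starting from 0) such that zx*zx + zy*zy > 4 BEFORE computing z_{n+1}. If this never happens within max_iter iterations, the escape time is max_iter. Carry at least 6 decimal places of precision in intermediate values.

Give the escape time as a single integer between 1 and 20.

z_0 = 0 + 0i, c = -0.5820 + 0.6080i
Iter 1: z = -0.5820 + 0.6080i, |z|^2 = 0.7084
Iter 2: z = -0.6129 + -0.0997i, |z|^2 = 0.3856
Iter 3: z = -0.2162 + 0.7302i, |z|^2 = 0.5800
Iter 4: z = -1.0685 + 0.2922i, |z|^2 = 1.2270
Iter 5: z = 0.4743 + -0.0164i, |z|^2 = 0.2252
Iter 6: z = -0.3573 + 0.5925i, |z|^2 = 0.4787
Iter 7: z = -0.8053 + 0.1846i, |z|^2 = 0.6826
Iter 8: z = 0.0325 + 0.3107i, |z|^2 = 0.0976
Iter 9: z = -0.6775 + 0.6282i, |z|^2 = 0.8536
Iter 10: z = -0.5177 + -0.2432i, |z|^2 = 0.3271
Iter 11: z = -0.3731 + 0.8598i, |z|^2 = 0.8784
Iter 12: z = -1.1819 + -0.0336i, |z|^2 = 1.3981
Iter 13: z = 0.8138 + 0.6875i, |z|^2 = 1.1350
Iter 14: z = -0.3923 + 1.7270i, |z|^2 = 3.1365
Iter 15: z = -3.4106 + -0.7471i, |z|^2 = 12.1907
Escaped at iteration 15

Answer: 15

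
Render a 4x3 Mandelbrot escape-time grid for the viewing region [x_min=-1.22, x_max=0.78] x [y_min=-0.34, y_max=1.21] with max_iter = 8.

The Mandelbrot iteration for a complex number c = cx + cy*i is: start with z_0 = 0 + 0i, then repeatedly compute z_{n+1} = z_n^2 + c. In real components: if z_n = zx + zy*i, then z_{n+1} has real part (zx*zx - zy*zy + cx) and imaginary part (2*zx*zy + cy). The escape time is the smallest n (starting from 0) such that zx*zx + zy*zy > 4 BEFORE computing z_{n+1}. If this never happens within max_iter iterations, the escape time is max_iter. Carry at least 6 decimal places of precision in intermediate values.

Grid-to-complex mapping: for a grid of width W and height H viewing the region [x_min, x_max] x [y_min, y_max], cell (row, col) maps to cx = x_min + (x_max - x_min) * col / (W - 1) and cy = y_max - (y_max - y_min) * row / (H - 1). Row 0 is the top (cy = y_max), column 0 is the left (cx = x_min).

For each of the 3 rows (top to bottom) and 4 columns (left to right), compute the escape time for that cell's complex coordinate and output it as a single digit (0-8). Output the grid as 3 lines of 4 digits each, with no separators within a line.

Answer: 2332
6883
8883

Derivation:
(row=0, col=0): c = -1.2200 + 1.2100i → escape time 2
(row=0, col=1): c = -0.5533 + 1.2100i → escape time 3
(row=0, col=2): c = 0.1133 + 1.2100i → escape time 3
(row=0, col=3): c = 0.7800 + 1.2100i → escape time 2
(row=1, col=0): c = -1.2200 + 0.4350i → escape time 6
(row=1, col=1): c = -0.5533 + 0.4350i → escape time 8
(row=1, col=2): c = 0.1133 + 0.4350i → escape time 8
(row=1, col=3): c = 0.7800 + 0.4350i → escape time 3
(row=2, col=0): c = -1.2200 + -0.3400i → escape time 8
(row=2, col=1): c = -0.5533 + -0.3400i → escape time 8
(row=2, col=2): c = 0.1133 + -0.3400i → escape time 8
(row=2, col=3): c = 0.7800 + -0.3400i → escape time 3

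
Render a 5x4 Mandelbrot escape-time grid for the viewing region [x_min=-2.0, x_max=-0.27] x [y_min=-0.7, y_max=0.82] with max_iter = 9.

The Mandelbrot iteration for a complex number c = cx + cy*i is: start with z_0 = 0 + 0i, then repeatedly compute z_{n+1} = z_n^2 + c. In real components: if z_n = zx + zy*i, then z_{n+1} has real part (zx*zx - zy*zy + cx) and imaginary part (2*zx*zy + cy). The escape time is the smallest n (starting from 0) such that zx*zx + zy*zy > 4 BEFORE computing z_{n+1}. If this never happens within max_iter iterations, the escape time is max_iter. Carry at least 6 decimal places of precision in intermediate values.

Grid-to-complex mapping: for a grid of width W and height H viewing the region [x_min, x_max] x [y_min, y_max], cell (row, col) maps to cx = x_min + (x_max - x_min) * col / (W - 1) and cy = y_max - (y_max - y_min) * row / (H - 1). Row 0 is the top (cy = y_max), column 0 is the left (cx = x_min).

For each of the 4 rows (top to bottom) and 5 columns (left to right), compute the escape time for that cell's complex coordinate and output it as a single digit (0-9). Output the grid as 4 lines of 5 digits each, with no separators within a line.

Answer: 13349
14999
15999
13359

Derivation:
(row=0, col=0): c = -2.0000 + 0.8200i → escape time 1
(row=0, col=1): c = -1.5675 + 0.8200i → escape time 3
(row=0, col=2): c = -1.1350 + 0.8200i → escape time 3
(row=0, col=3): c = -0.7025 + 0.8200i → escape time 4
(row=0, col=4): c = -0.2700 + 0.8200i → escape time 9
(row=1, col=0): c = -2.0000 + 0.3133i → escape time 1
(row=1, col=1): c = -1.5675 + 0.3133i → escape time 4
(row=1, col=2): c = -1.1350 + 0.3133i → escape time 9
(row=1, col=3): c = -0.7025 + 0.3133i → escape time 9
(row=1, col=4): c = -0.2700 + 0.3133i → escape time 9
(row=2, col=0): c = -2.0000 + -0.1933i → escape time 1
(row=2, col=1): c = -1.5675 + -0.1933i → escape time 5
(row=2, col=2): c = -1.1350 + -0.1933i → escape time 9
(row=2, col=3): c = -0.7025 + -0.1933i → escape time 9
(row=2, col=4): c = -0.2700 + -0.1933i → escape time 9
(row=3, col=0): c = -2.0000 + -0.7000i → escape time 1
(row=3, col=1): c = -1.5675 + -0.7000i → escape time 3
(row=3, col=2): c = -1.1350 + -0.7000i → escape time 3
(row=3, col=3): c = -0.7025 + -0.7000i → escape time 5
(row=3, col=4): c = -0.2700 + -0.7000i → escape time 9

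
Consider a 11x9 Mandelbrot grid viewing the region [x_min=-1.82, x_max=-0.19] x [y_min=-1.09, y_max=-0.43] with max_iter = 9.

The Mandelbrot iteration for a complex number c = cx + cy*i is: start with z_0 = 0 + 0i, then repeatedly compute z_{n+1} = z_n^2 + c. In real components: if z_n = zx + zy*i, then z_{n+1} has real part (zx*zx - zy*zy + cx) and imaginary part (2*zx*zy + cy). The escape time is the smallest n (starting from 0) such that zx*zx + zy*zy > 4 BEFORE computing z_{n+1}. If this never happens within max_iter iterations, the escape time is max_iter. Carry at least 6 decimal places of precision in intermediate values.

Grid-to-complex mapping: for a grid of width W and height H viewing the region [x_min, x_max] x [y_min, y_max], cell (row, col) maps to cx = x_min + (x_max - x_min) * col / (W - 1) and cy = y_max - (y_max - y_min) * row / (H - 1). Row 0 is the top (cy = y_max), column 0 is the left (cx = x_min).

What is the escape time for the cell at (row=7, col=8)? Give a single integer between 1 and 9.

Answer: 4

Derivation:
z_0 = 0 + 0i, c = -0.5160 + -1.0075i
Iter 1: z = -0.5160 + -1.0075i, |z|^2 = 1.2813
Iter 2: z = -1.2648 + 0.0322i, |z|^2 = 1.6008
Iter 3: z = 1.0827 + -1.0891i, |z|^2 = 2.3582
Iter 4: z = -0.5298 + -3.3657i, |z|^2 = 11.6086
Escaped at iteration 4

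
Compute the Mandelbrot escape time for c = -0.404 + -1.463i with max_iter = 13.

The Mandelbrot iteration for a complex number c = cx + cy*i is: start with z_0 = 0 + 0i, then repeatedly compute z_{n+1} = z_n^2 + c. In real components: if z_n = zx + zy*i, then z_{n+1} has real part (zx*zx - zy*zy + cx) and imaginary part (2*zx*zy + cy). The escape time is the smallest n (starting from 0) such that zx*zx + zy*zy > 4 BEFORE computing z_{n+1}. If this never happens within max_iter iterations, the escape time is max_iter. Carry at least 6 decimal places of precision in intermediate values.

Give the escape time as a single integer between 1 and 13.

z_0 = 0 + 0i, c = -0.4040 + -1.4630i
Iter 1: z = -0.4040 + -1.4630i, |z|^2 = 2.3036
Iter 2: z = -2.3812 + -0.2809i, |z|^2 = 5.7488
Escaped at iteration 2

Answer: 2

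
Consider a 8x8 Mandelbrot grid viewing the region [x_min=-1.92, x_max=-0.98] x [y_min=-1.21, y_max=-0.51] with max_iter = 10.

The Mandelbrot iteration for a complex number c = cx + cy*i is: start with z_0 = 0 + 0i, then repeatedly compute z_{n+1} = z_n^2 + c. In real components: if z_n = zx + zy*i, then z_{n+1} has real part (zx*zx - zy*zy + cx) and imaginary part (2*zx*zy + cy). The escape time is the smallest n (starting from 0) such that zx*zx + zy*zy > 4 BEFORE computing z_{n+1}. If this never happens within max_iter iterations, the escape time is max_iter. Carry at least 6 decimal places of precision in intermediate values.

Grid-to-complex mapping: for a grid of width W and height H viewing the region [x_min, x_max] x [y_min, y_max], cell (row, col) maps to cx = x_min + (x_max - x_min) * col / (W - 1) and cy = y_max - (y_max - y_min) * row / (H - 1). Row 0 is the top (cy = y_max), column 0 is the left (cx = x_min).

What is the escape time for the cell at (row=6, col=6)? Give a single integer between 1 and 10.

Answer: 3

Derivation:
z_0 = 0 + 0i, c = -1.1143 + -1.1100i
Iter 1: z = -1.1143 + -1.1100i, |z|^2 = 2.4737
Iter 2: z = -1.1048 + 1.3637i, |z|^2 = 3.0802
Iter 3: z = -1.7535 + -4.1231i, |z|^2 = 20.0751
Escaped at iteration 3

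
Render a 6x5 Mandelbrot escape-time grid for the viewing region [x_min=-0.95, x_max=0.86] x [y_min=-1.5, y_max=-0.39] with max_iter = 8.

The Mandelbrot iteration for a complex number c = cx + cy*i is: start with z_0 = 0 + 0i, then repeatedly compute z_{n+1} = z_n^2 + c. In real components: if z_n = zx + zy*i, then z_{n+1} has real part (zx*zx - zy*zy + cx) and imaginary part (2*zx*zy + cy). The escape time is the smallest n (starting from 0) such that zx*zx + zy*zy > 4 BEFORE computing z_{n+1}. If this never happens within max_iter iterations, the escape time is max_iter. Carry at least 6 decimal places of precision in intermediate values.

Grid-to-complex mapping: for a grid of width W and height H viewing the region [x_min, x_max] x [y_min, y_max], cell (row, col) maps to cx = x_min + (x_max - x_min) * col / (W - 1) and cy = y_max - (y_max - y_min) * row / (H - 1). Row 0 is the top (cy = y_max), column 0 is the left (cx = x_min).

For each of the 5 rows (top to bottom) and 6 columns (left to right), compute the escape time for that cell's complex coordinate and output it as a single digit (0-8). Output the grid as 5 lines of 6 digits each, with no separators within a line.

(row=0, col=0): c = -0.9500 + -0.3900i → escape time 7
(row=0, col=1): c = -0.5880 + -0.3900i → escape time 8
(row=0, col=2): c = -0.2260 + -0.3900i → escape time 8
(row=0, col=3): c = 0.1360 + -0.3900i → escape time 8
(row=0, col=4): c = 0.4980 + -0.3900i → escape time 5
(row=0, col=5): c = 0.8600 + -0.3900i → escape time 3
(row=1, col=0): c = -0.9500 + -0.6675i → escape time 4
(row=1, col=1): c = -0.5880 + -0.6675i → escape time 8
(row=1, col=2): c = -0.2260 + -0.6675i → escape time 8
(row=1, col=3): c = 0.1360 + -0.6675i → escape time 8
(row=1, col=4): c = 0.4980 + -0.6675i → escape time 4
(row=1, col=5): c = 0.8600 + -0.6675i → escape time 2
(row=2, col=0): c = -0.9500 + -0.9450i → escape time 3
(row=2, col=1): c = -0.5880 + -0.9450i → escape time 4
(row=2, col=2): c = -0.2260 + -0.9450i → escape time 7
(row=2, col=3): c = 0.1360 + -0.9450i → escape time 4
(row=2, col=4): c = 0.4980 + -0.9450i → escape time 3
(row=2, col=5): c = 0.8600 + -0.9450i → escape time 2
(row=3, col=0): c = -0.9500 + -1.2225i → escape time 3
(row=3, col=1): c = -0.5880 + -1.2225i → escape time 3
(row=3, col=2): c = -0.2260 + -1.2225i → escape time 3
(row=3, col=3): c = 0.1360 + -1.2225i → escape time 2
(row=3, col=4): c = 0.4980 + -1.2225i → escape time 2
(row=3, col=5): c = 0.8600 + -1.2225i → escape time 2
(row=4, col=0): c = -0.9500 + -1.5000i → escape time 2
(row=4, col=1): c = -0.5880 + -1.5000i → escape time 2
(row=4, col=2): c = -0.2260 + -1.5000i → escape time 2
(row=4, col=3): c = 0.1360 + -1.5000i → escape time 2
(row=4, col=4): c = 0.4980 + -1.5000i → escape time 2
(row=4, col=5): c = 0.8600 + -1.5000i → escape time 2

Answer: 788853
488842
347432
333222
222222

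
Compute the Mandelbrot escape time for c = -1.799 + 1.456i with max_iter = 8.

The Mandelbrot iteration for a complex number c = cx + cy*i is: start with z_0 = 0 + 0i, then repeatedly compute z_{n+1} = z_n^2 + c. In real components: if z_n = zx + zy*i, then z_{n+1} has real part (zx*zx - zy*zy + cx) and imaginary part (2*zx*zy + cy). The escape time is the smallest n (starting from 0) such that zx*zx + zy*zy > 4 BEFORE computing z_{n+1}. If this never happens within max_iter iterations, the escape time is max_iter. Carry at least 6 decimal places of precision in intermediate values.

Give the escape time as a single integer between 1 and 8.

z_0 = 0 + 0i, c = -1.7990 + 1.4560i
Iter 1: z = -1.7990 + 1.4560i, |z|^2 = 5.3563
Escaped at iteration 1

Answer: 1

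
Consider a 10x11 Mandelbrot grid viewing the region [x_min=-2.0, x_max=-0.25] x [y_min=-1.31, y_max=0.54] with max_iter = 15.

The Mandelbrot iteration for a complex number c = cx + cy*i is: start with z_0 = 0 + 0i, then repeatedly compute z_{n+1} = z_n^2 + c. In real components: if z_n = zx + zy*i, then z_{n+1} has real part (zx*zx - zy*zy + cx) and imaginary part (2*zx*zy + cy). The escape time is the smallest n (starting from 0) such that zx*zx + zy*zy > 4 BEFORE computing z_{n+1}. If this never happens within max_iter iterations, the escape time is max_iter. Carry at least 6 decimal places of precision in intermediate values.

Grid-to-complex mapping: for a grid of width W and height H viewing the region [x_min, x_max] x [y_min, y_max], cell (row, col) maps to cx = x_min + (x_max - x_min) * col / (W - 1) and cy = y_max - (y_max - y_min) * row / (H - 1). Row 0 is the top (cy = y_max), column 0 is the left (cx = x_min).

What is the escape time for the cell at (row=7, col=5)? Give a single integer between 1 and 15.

z_0 = 0 + 0i, c = -1.0278 + -0.7550i
Iter 1: z = -1.0278 + -0.7550i, |z|^2 = 1.6264
Iter 2: z = -0.5415 + 0.7969i, |z|^2 = 0.9283
Iter 3: z = -1.3697 + -1.6181i, |z|^2 = 4.4942
Escaped at iteration 3

Answer: 3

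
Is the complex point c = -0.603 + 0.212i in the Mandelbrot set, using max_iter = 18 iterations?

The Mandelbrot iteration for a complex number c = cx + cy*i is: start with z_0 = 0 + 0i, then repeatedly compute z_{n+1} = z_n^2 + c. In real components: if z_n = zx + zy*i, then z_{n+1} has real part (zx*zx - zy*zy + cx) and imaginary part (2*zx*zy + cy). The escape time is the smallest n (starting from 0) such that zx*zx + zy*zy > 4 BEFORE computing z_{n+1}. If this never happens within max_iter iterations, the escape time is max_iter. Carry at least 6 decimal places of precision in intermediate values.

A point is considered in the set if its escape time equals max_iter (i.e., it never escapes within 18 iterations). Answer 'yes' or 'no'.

Answer: yes

Derivation:
z_0 = 0 + 0i, c = -0.6030 + 0.2120i
Iter 1: z = -0.6030 + 0.2120i, |z|^2 = 0.4086
Iter 2: z = -0.2843 + -0.0437i, |z|^2 = 0.0828
Iter 3: z = -0.5241 + 0.2368i, |z|^2 = 0.3307
Iter 4: z = -0.3845 + -0.0362i, |z|^2 = 0.1491
Iter 5: z = -0.4565 + 0.2399i, |z|^2 = 0.2659
Iter 6: z = -0.4521 + -0.0070i, |z|^2 = 0.2045
Iter 7: z = -0.3986 + 0.2183i, |z|^2 = 0.2066
Iter 8: z = -0.4918 + 0.0379i, |z|^2 = 0.2433
Iter 9: z = -0.3626 + 0.1747i, |z|^2 = 0.1620
Iter 10: z = -0.5020 + 0.0853i, |z|^2 = 0.2593
Iter 11: z = -0.3582 + 0.1263i, |z|^2 = 0.1443
Iter 12: z = -0.4906 + 0.1215i, |z|^2 = 0.2555
Iter 13: z = -0.3770 + 0.0928i, |z|^2 = 0.1508
Iter 14: z = -0.4694 + 0.1420i, |z|^2 = 0.2406
Iter 15: z = -0.4028 + 0.0787i, |z|^2 = 0.1684
Iter 16: z = -0.4469 + 0.1486i, |z|^2 = 0.2219
Iter 17: z = -0.4253 + 0.0791i, |z|^2 = 0.1872
Did not escape in 18 iterations → in set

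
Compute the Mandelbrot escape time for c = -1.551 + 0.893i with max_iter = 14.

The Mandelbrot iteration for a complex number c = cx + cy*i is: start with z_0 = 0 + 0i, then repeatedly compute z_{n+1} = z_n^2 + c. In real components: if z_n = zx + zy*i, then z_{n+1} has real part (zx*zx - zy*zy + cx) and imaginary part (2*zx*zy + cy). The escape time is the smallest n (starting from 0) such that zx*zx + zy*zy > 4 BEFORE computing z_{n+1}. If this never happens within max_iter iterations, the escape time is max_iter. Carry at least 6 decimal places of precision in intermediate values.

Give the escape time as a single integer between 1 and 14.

Answer: 3

Derivation:
z_0 = 0 + 0i, c = -1.5510 + 0.8930i
Iter 1: z = -1.5510 + 0.8930i, |z|^2 = 3.2031
Iter 2: z = 0.0572 + -1.8771i, |z|^2 = 3.5267
Iter 3: z = -5.0712 + 0.6784i, |z|^2 = 26.1772
Escaped at iteration 3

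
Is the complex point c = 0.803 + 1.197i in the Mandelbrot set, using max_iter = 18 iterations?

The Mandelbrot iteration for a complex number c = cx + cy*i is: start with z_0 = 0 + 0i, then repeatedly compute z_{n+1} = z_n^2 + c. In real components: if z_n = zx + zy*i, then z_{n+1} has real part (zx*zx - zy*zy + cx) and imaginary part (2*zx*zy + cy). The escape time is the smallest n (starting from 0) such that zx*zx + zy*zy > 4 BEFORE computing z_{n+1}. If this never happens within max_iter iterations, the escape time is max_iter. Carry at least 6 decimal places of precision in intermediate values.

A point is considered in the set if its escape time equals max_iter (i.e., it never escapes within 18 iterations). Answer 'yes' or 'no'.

z_0 = 0 + 0i, c = 0.8030 + 1.1970i
Iter 1: z = 0.8030 + 1.1970i, |z|^2 = 2.0776
Iter 2: z = 0.0150 + 3.1194i, |z|^2 = 9.7308
Escaped at iteration 2

Answer: no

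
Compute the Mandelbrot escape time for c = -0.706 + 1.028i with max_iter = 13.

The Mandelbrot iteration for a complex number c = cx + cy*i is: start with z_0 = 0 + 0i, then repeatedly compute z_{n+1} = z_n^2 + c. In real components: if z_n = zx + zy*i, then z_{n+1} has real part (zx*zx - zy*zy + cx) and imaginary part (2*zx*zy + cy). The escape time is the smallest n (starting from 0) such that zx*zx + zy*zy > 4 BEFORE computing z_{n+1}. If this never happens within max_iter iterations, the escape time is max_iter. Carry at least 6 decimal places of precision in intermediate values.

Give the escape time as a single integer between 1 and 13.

z_0 = 0 + 0i, c = -0.7060 + 1.0280i
Iter 1: z = -0.7060 + 1.0280i, |z|^2 = 1.5552
Iter 2: z = -1.2643 + -0.4235i, |z|^2 = 1.7780
Iter 3: z = 0.7132 + 2.0990i, |z|^2 = 4.9144
Escaped at iteration 3

Answer: 3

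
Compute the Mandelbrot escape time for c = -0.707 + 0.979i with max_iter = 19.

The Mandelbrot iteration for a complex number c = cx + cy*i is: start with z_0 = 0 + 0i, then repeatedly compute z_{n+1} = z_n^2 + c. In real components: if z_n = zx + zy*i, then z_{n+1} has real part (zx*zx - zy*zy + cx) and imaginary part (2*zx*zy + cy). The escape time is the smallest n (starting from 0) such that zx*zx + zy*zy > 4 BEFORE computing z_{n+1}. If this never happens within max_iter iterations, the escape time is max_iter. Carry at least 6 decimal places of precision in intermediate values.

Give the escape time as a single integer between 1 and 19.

Answer: 4

Derivation:
z_0 = 0 + 0i, c = -0.7070 + 0.9790i
Iter 1: z = -0.7070 + 0.9790i, |z|^2 = 1.4583
Iter 2: z = -1.1656 + -0.4053i, |z|^2 = 1.5229
Iter 3: z = 0.4873 + 1.9238i, |z|^2 = 3.9387
Iter 4: z = -4.1707 + 2.8541i, |z|^2 = 25.5404
Escaped at iteration 4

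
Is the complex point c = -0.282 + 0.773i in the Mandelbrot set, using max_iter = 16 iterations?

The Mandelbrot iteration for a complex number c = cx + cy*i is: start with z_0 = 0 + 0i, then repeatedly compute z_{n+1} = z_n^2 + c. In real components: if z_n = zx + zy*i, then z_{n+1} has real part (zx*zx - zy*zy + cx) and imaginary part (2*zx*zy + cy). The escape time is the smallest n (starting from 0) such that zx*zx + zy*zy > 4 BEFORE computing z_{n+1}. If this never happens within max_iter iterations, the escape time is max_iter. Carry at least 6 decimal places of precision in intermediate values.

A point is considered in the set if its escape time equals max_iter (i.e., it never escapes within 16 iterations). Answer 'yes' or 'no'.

z_0 = 0 + 0i, c = -0.2820 + 0.7730i
Iter 1: z = -0.2820 + 0.7730i, |z|^2 = 0.6771
Iter 2: z = -0.8000 + 0.3370i, |z|^2 = 0.7536
Iter 3: z = 0.2444 + 0.2338i, |z|^2 = 0.1144
Iter 4: z = -0.2769 + 0.8873i, |z|^2 = 0.8639
Iter 5: z = -0.9926 + 0.2816i, |z|^2 = 1.0645
Iter 6: z = 0.6239 + 0.2139i, |z|^2 = 0.4350
Iter 7: z = 0.0615 + 1.0399i, |z|^2 = 1.0852
Iter 8: z = -1.3596 + 0.9008i, |z|^2 = 2.6601
Iter 9: z = 0.7551 + -1.6766i, |z|^2 = 3.3814
Iter 10: z = -2.5229 + -1.7592i, |z|^2 = 9.4597
Escaped at iteration 10

Answer: no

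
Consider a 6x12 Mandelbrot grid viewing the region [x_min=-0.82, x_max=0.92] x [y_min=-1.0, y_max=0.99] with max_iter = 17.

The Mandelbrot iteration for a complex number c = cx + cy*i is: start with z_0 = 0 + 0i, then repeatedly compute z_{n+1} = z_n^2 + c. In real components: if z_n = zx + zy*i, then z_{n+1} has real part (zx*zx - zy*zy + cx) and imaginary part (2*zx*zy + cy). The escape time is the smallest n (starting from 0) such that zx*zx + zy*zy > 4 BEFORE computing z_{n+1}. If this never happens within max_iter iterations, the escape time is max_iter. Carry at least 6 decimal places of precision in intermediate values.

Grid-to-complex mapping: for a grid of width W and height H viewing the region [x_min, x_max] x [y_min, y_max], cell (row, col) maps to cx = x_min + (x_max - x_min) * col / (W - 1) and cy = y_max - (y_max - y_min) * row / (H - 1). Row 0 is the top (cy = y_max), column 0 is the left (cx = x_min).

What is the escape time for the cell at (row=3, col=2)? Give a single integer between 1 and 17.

z_0 = 0 + 0i, c = -0.1240 + 0.4473i
Iter 1: z = -0.1240 + 0.4473i, |z|^2 = 0.2154
Iter 2: z = -0.3087 + 0.3363i, |z|^2 = 0.2084
Iter 3: z = -0.1418 + 0.2396i, |z|^2 = 0.0775
Iter 4: z = -0.1613 + 0.3793i, |z|^2 = 0.1699
Iter 5: z = -0.2418 + 0.3249i, |z|^2 = 0.1641
Iter 6: z = -0.1711 + 0.2901i, |z|^2 = 0.1134
Iter 7: z = -0.1789 + 0.3480i, |z|^2 = 0.1531
Iter 8: z = -0.2131 + 0.3228i, |z|^2 = 0.1496
Iter 9: z = -0.1828 + 0.3097i, |z|^2 = 0.1293
Iter 10: z = -0.1865 + 0.3341i, |z|^2 = 0.1464
Iter 11: z = -0.2008 + 0.3227i, |z|^2 = 0.1444
Iter 12: z = -0.1878 + 0.3177i, |z|^2 = 0.1362
Iter 13: z = -0.1897 + 0.3280i, |z|^2 = 0.1435
Iter 14: z = -0.1956 + 0.3229i, |z|^2 = 0.1425
Iter 15: z = -0.1900 + 0.3210i, |z|^2 = 0.1391
Iter 16: z = -0.1909 + 0.3253i, |z|^2 = 0.1423

Answer: 17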